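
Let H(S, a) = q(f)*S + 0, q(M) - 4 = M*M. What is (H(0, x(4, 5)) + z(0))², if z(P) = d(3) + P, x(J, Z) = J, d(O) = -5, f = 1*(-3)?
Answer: 25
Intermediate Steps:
f = -3
z(P) = -5 + P
q(M) = 4 + M² (q(M) = 4 + M*M = 4 + M²)
H(S, a) = 13*S (H(S, a) = (4 + (-3)²)*S + 0 = (4 + 9)*S + 0 = 13*S + 0 = 13*S)
(H(0, x(4, 5)) + z(0))² = (13*0 + (-5 + 0))² = (0 - 5)² = (-5)² = 25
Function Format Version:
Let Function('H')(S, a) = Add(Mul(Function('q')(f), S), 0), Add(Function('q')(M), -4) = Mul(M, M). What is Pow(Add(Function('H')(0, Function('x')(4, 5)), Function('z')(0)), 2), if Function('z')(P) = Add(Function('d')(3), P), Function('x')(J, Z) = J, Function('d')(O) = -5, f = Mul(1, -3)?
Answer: 25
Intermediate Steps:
f = -3
Function('z')(P) = Add(-5, P)
Function('q')(M) = Add(4, Pow(M, 2)) (Function('q')(M) = Add(4, Mul(M, M)) = Add(4, Pow(M, 2)))
Function('H')(S, a) = Mul(13, S) (Function('H')(S, a) = Add(Mul(Add(4, Pow(-3, 2)), S), 0) = Add(Mul(Add(4, 9), S), 0) = Add(Mul(13, S), 0) = Mul(13, S))
Pow(Add(Function('H')(0, Function('x')(4, 5)), Function('z')(0)), 2) = Pow(Add(Mul(13, 0), Add(-5, 0)), 2) = Pow(Add(0, -5), 2) = Pow(-5, 2) = 25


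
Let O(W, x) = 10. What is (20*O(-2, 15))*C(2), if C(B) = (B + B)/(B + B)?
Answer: 200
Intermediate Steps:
C(B) = 1 (C(B) = (2*B)/((2*B)) = (2*B)*(1/(2*B)) = 1)
(20*O(-2, 15))*C(2) = (20*10)*1 = 200*1 = 200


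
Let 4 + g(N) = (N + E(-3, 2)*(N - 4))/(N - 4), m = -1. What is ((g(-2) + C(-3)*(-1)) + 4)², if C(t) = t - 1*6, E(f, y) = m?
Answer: 625/9 ≈ 69.444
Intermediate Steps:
E(f, y) = -1
C(t) = -6 + t (C(t) = t - 6 = -6 + t)
g(N) = -4 + 4/(-4 + N) (g(N) = -4 + (N - (N - 4))/(N - 4) = -4 + (N - (-4 + N))/(-4 + N) = -4 + (N + (4 - N))/(-4 + N) = -4 + 4/(-4 + N))
((g(-2) + C(-3)*(-1)) + 4)² = ((4*(5 - 1*(-2))/(-4 - 2) + (-6 - 3)*(-1)) + 4)² = ((4*(5 + 2)/(-6) - 9*(-1)) + 4)² = ((4*(-⅙)*7 + 9) + 4)² = ((-14/3 + 9) + 4)² = (13/3 + 4)² = (25/3)² = 625/9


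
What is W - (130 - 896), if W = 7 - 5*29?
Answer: 628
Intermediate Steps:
W = -138 (W = 7 - 145 = -138)
W - (130 - 896) = -138 - (130 - 896) = -138 - 1*(-766) = -138 + 766 = 628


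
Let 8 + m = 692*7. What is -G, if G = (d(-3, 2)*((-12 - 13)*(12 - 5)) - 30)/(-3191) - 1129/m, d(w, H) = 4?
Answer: 72359/15431676 ≈ 0.0046890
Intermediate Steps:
m = 4836 (m = -8 + 692*7 = -8 + 4844 = 4836)
G = -72359/15431676 (G = (4*((-12 - 13)*(12 - 5)) - 30)/(-3191) - 1129/4836 = (4*(-25*7) - 30)*(-1/3191) - 1129*1/4836 = (4*(-175) - 30)*(-1/3191) - 1129/4836 = (-700 - 30)*(-1/3191) - 1129/4836 = -730*(-1/3191) - 1129/4836 = 730/3191 - 1129/4836 = -72359/15431676 ≈ -0.0046890)
-G = -1*(-72359/15431676) = 72359/15431676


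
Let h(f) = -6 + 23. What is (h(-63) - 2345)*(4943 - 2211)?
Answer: -6360096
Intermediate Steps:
h(f) = 17
(h(-63) - 2345)*(4943 - 2211) = (17 - 2345)*(4943 - 2211) = -2328*2732 = -6360096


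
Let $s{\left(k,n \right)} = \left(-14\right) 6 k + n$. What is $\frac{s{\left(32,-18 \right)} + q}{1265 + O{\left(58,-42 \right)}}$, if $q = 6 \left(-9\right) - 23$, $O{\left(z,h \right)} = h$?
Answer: $- \frac{2783}{1223} \approx -2.2756$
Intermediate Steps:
$q = -77$ ($q = -54 - 23 = -77$)
$s{\left(k,n \right)} = n - 84 k$ ($s{\left(k,n \right)} = - 84 k + n = n - 84 k$)
$\frac{s{\left(32,-18 \right)} + q}{1265 + O{\left(58,-42 \right)}} = \frac{\left(-18 - 2688\right) - 77}{1265 - 42} = \frac{\left(-18 - 2688\right) - 77}{1223} = \left(-2706 - 77\right) \frac{1}{1223} = \left(-2783\right) \frac{1}{1223} = - \frac{2783}{1223}$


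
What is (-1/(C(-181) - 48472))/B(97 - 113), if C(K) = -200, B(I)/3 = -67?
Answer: -1/9783072 ≈ -1.0222e-7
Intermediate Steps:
B(I) = -201 (B(I) = 3*(-67) = -201)
(-1/(C(-181) - 48472))/B(97 - 113) = -1/(-200 - 48472)/(-201) = -1/(-48672)*(-1/201) = -1*(-1/48672)*(-1/201) = (1/48672)*(-1/201) = -1/9783072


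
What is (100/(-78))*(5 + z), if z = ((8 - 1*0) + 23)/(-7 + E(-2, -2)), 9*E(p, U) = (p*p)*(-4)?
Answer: -5800/3081 ≈ -1.8825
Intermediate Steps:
E(p, U) = -4*p**2/9 (E(p, U) = ((p*p)*(-4))/9 = (p**2*(-4))/9 = (-4*p**2)/9 = -4*p**2/9)
z = -279/79 (z = ((8 - 1*0) + 23)/(-7 - 4/9*(-2)**2) = ((8 + 0) + 23)/(-7 - 4/9*4) = (8 + 23)/(-7 - 16/9) = 31/(-79/9) = 31*(-9/79) = -279/79 ≈ -3.5316)
(100/(-78))*(5 + z) = (100/(-78))*(5 - 279/79) = (100*(-1/78))*(116/79) = -50/39*116/79 = -5800/3081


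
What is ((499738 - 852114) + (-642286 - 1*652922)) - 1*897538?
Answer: -2545122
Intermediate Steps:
((499738 - 852114) + (-642286 - 1*652922)) - 1*897538 = (-352376 + (-642286 - 652922)) - 897538 = (-352376 - 1295208) - 897538 = -1647584 - 897538 = -2545122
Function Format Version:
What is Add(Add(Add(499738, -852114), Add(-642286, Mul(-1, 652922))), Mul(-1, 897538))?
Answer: -2545122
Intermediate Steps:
Add(Add(Add(499738, -852114), Add(-642286, Mul(-1, 652922))), Mul(-1, 897538)) = Add(Add(-352376, Add(-642286, -652922)), -897538) = Add(Add(-352376, -1295208), -897538) = Add(-1647584, -897538) = -2545122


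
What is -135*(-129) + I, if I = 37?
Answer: 17452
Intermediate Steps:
-135*(-129) + I = -135*(-129) + 37 = 17415 + 37 = 17452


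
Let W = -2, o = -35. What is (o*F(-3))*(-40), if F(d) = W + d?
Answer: -7000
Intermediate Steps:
F(d) = -2 + d
(o*F(-3))*(-40) = -35*(-2 - 3)*(-40) = -35*(-5)*(-40) = 175*(-40) = -7000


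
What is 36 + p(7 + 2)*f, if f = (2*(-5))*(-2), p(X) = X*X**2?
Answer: 14616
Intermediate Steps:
p(X) = X**3
f = 20 (f = -10*(-2) = 20)
36 + p(7 + 2)*f = 36 + (7 + 2)**3*20 = 36 + 9**3*20 = 36 + 729*20 = 36 + 14580 = 14616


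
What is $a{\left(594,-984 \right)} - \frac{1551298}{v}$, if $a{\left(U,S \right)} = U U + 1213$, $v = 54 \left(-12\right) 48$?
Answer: $\frac{5506945697}{15552} \approx 3.541 \cdot 10^{5}$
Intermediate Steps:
$v = -31104$ ($v = \left(-648\right) 48 = -31104$)
$a{\left(U,S \right)} = 1213 + U^{2}$ ($a{\left(U,S \right)} = U^{2} + 1213 = 1213 + U^{2}$)
$a{\left(594,-984 \right)} - \frac{1551298}{v} = \left(1213 + 594^{2}\right) - \frac{1551298}{-31104} = \left(1213 + 352836\right) - - \frac{775649}{15552} = 354049 + \frac{775649}{15552} = \frac{5506945697}{15552}$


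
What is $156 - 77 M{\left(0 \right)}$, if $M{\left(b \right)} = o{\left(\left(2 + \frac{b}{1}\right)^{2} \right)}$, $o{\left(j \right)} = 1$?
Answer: $79$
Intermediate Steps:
$M{\left(b \right)} = 1$
$156 - 77 M{\left(0 \right)} = 156 - 77 = 79$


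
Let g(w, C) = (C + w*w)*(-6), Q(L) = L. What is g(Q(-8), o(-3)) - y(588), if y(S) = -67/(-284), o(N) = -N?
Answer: -114235/284 ≈ -402.24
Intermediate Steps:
y(S) = 67/284 (y(S) = -67*(-1/284) = 67/284)
g(w, C) = -6*C - 6*w**2 (g(w, C) = (C + w**2)*(-6) = -6*C - 6*w**2)
g(Q(-8), o(-3)) - y(588) = (-(-6)*(-3) - 6*(-8)**2) - 1*67/284 = (-6*3 - 6*64) - 67/284 = (-18 - 384) - 67/284 = -402 - 67/284 = -114235/284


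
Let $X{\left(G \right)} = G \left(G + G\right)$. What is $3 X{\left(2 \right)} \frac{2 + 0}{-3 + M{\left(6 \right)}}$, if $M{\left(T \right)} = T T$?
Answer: $\frac{16}{11} \approx 1.4545$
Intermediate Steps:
$X{\left(G \right)} = 2 G^{2}$ ($X{\left(G \right)} = G 2 G = 2 G^{2}$)
$M{\left(T \right)} = T^{2}$
$3 X{\left(2 \right)} \frac{2 + 0}{-3 + M{\left(6 \right)}} = 3 \cdot 2 \cdot 2^{2} \frac{2 + 0}{-3 + 6^{2}} = 3 \cdot 2 \cdot 4 \frac{2}{-3 + 36} = 3 \cdot 8 \cdot \frac{2}{33} = 24 \cdot 2 \cdot \frac{1}{33} = 24 \cdot \frac{2}{33} = \frac{16}{11}$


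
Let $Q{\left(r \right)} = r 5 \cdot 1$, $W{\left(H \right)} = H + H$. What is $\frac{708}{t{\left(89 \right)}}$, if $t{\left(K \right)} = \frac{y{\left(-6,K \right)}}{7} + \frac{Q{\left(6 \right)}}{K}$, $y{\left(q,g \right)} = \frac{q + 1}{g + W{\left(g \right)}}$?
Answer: $\frac{1323252}{625} \approx 2117.2$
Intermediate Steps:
$W{\left(H \right)} = 2 H$
$y{\left(q,g \right)} = \frac{1 + q}{3 g}$ ($y{\left(q,g \right)} = \frac{q + 1}{g + 2 g} = \frac{1 + q}{3 g}$)
$Q{\left(r \right)} = 5 r$ ($Q{\left(r \right)} = 5 r 1 = 5 r$)
$t{\left(K \right)} = \frac{625}{21 K}$ ($t{\left(K \right)} = \frac{\frac{1}{3} \frac{1}{K} \left(1 - 6\right)}{7} + \frac{5 \cdot 6}{K} = \frac{1}{3} \frac{1}{K} \left(-5\right) \frac{1}{7} + \frac{30}{K} = - \frac{5}{3 K} \frac{1}{7} + \frac{30}{K} = - \frac{5}{21 K} + \frac{30}{K} = \frac{625}{21 K}$)
$\frac{708}{t{\left(89 \right)}} = \frac{708}{\frac{625}{21} \cdot \frac{1}{89}} = \frac{708}{\frac{625}{1869}} = 708 \cdot \frac{1869}{625} = \frac{1323252}{625}$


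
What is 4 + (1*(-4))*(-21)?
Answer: 88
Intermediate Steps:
4 + (1*(-4))*(-21) = 4 - 4*(-21) = 4 + 84 = 88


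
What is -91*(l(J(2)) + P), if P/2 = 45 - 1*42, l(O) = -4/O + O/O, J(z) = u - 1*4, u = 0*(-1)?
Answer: -728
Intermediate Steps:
u = 0
J(z) = -4 (J(z) = 0 - 1*4 = 0 - 4 = -4)
l(O) = 1 - 4/O (l(O) = -4/O + 1 = 1 - 4/O)
P = 6 (P = 2*(45 - 1*42) = 2*(45 - 42) = 2*3 = 6)
-91*(l(J(2)) + P) = -91*((-4 - 4)/(-4) + 6) = -91*(-1/4*(-8) + 6) = -91*(2 + 6) = -91*8 = -728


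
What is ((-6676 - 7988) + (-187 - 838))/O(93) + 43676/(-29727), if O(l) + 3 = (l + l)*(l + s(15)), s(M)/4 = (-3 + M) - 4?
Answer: -6097625/2843883 ≈ -2.1441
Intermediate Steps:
s(M) = -28 + 4*M (s(M) = 4*((-3 + M) - 4) = 4*(-7 + M) = -28 + 4*M)
O(l) = -3 + 2*l*(32 + l) (O(l) = -3 + (l + l)*(l + (-28 + 4*15)) = -3 + (2*l)*(l + (-28 + 60)) = -3 + (2*l)*(l + 32) = -3 + (2*l)*(32 + l) = -3 + 2*l*(32 + l))
((-6676 - 7988) + (-187 - 838))/O(93) + 43676/(-29727) = ((-6676 - 7988) + (-187 - 838))/(-3 + 2*93**2 + 64*93) + 43676/(-29727) = (-14664 - 1025)/(-3 + 2*8649 + 5952) + 43676*(-1/29727) = -15689/(-3 + 17298 + 5952) - 43676/29727 = -15689/23247 - 43676/29727 = -6097625/2843883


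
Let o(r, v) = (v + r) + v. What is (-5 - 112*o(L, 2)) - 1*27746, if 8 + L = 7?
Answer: -28087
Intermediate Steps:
L = -1 (L = -8 + 7 = -1)
o(r, v) = r + 2*v (o(r, v) = (r + v) + v = r + 2*v)
(-5 - 112*o(L, 2)) - 1*27746 = (-5 - 112*(-1 + 2*2)) - 1*27746 = (-5 - 112*(-1 + 4)) - 27746 = (-5 - 112*3) - 27746 = (-5 - 336) - 27746 = -341 - 27746 = -28087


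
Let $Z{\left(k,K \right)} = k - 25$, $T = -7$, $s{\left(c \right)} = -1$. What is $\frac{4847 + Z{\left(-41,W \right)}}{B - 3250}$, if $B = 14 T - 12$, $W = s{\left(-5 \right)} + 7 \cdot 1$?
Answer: $- \frac{683}{480} \approx -1.4229$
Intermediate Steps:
$W = 6$ ($W = -1 + 7 \cdot 1 = -1 + 7 = 6$)
$Z{\left(k,K \right)} = -25 + k$
$B = -110$ ($B = 14 \left(-7\right) - 12 = -98 - 12 = -110$)
$\frac{4847 + Z{\left(-41,W \right)}}{B - 3250} = \frac{4847 - 66}{-110 - 3250} = \frac{4847 - 66}{-3360} = 4781 \left(- \frac{1}{3360}\right) = - \frac{683}{480}$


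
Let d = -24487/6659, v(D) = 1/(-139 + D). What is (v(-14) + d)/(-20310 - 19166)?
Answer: 1876585/20109607326 ≈ 9.3318e-5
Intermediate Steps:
d = -24487/6659 (d = -24487*1/6659 = -24487/6659 ≈ -3.6773)
(v(-14) + d)/(-20310 - 19166) = (1/(-139 - 14) - 24487/6659)/(-20310 - 19166) = (1/(-153) - 24487/6659)/(-39476) = (-1/153 - 24487/6659)*(-1/39476) = -3753170/1018827*(-1/39476) = 1876585/20109607326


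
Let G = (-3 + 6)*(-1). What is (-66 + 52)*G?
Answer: 42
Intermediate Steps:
G = -3 (G = 3*(-1) = -3)
(-66 + 52)*G = (-66 + 52)*(-3) = -14*(-3) = 42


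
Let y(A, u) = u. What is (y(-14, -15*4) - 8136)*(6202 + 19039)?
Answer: -206875236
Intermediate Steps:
(y(-14, -15*4) - 8136)*(6202 + 19039) = (-15*4 - 8136)*(6202 + 19039) = (-60 - 8136)*25241 = -8196*25241 = -206875236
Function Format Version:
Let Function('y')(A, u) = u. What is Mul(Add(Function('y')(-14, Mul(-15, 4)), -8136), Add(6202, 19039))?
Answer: -206875236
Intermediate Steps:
Mul(Add(Function('y')(-14, Mul(-15, 4)), -8136), Add(6202, 19039)) = Mul(Add(Mul(-15, 4), -8136), Add(6202, 19039)) = Mul(Add(-60, -8136), 25241) = Mul(-8196, 25241) = -206875236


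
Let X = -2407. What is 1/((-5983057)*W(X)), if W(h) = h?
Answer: 1/14401218199 ≈ 6.9439e-11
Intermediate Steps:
1/((-5983057)*W(X)) = 1/(-5983057*(-2407)) = -1/5983057*(-1/2407) = 1/14401218199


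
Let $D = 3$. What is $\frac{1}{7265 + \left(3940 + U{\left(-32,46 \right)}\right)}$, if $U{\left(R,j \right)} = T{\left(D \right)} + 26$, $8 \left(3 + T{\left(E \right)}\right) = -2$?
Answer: $\frac{4}{44911} \approx 8.9065 \cdot 10^{-5}$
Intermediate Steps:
$T{\left(E \right)} = - \frac{13}{4}$ ($T{\left(E \right)} = -3 + \frac{1}{8} \left(-2\right) = -3 - \frac{1}{4} = - \frac{13}{4}$)
$U{\left(R,j \right)} = \frac{91}{4}$ ($U{\left(R,j \right)} = - \frac{13}{4} + 26 = \frac{91}{4}$)
$\frac{1}{7265 + \left(3940 + U{\left(-32,46 \right)}\right)} = \frac{1}{7265 + \left(3940 + \frac{91}{4}\right)} = \frac{1}{7265 + \frac{15851}{4}} = \frac{1}{\frac{44911}{4}} = \frac{4}{44911}$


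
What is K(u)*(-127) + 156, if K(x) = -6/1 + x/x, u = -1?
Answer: 791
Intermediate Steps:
K(x) = -5 (K(x) = -6*1 + 1 = -6 + 1 = -5)
K(u)*(-127) + 156 = -5*(-127) + 156 = 635 + 156 = 791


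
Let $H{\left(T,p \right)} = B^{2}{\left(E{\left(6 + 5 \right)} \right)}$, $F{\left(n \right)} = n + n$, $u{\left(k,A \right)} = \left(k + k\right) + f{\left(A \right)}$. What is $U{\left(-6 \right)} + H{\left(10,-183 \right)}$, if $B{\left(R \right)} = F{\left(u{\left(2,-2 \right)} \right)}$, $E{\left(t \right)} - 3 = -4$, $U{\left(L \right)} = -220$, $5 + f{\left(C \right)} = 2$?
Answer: $-216$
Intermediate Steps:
$f{\left(C \right)} = -3$ ($f{\left(C \right)} = -5 + 2 = -3$)
$u{\left(k,A \right)} = -3 + 2 k$ ($u{\left(k,A \right)} = \left(k + k\right) - 3 = 2 k - 3 = -3 + 2 k$)
$F{\left(n \right)} = 2 n$
$E{\left(t \right)} = -1$ ($E{\left(t \right)} = 3 - 4 = -1$)
$B{\left(R \right)} = 2$ ($B{\left(R \right)} = 2 \left(-3 + 2 \cdot 2\right) = 2 \left(-3 + 4\right) = 2 \cdot 1 = 2$)
$H{\left(T,p \right)} = 4$ ($H{\left(T,p \right)} = 2^{2} = 4$)
$U{\left(-6 \right)} + H{\left(10,-183 \right)} = -220 + 4 = -216$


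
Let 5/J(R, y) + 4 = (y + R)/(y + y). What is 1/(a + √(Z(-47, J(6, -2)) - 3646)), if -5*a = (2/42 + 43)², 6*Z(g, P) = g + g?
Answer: -1801961280/685645105531 - 21068775*I*√195/685645105531 ≈ -0.0026281 - 0.0004291*I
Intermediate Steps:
J(R, y) = 5/(-4 + (R + y)/(2*y)) (J(R, y) = 5/(-4 + (y + R)/(y + y)) = 5/(-4 + (R + y)/((2*y))) = 5/(-4 + (R + y)*(1/(2*y))) = 5/(-4 + (R + y)/(2*y)))
Z(g, P) = g/3 (Z(g, P) = (g + g)/6 = (2*g)/6 = g/3)
a = -817216/2205 (a = -(2/42 + 43)²/5 = -(2*(1/42) + 43)²/5 = -(1/21 + 43)²/5 = -(904/21)²/5 = -⅕*817216/441 = -817216/2205 ≈ -370.62)
1/(a + √(Z(-47, J(6, -2)) - 3646)) = 1/(-817216/2205 + √((⅓)*(-47) - 3646)) = 1/(-817216/2205 + √(-47/3 - 3646)) = 1/(-817216/2205 + √(-10985/3)) = 1/(-817216/2205 + 13*I*√195/3)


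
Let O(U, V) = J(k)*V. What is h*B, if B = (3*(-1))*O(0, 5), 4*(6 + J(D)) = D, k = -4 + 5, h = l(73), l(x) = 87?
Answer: 30015/4 ≈ 7503.8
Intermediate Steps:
h = 87
k = 1
J(D) = -6 + D/4
O(U, V) = -23*V/4 (O(U, V) = (-6 + (¼)*1)*V = (-6 + ¼)*V = -23*V/4)
B = 345/4 (B = (3*(-1))*(-23/4*5) = -3*(-115/4) = 345/4 ≈ 86.250)
h*B = 87*(345/4) = 30015/4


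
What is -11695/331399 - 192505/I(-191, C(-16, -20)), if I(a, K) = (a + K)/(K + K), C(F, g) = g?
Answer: -2551841047445/69925189 ≈ -36494.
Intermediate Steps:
I(a, K) = (K + a)/(2*K) (I(a, K) = (K + a)/((2*K)) = (K + a)*(1/(2*K)) = (K + a)/(2*K))
-11695/331399 - 192505/I(-191, C(-16, -20)) = -11695/331399 - 192505*(-40/(-20 - 191)) = -11695*1/331399 - 192505/((½)*(-1/20)*(-211)) = -11695/331399 - 192505/211/40 = -11695/331399 - 192505*40/211 = -11695/331399 - 7700200/211 = -2551841047445/69925189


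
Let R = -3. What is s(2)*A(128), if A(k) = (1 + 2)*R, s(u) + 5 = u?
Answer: 27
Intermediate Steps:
s(u) = -5 + u
A(k) = -9 (A(k) = (1 + 2)*(-3) = 3*(-3) = -9)
s(2)*A(128) = (-5 + 2)*(-9) = -3*(-9) = 27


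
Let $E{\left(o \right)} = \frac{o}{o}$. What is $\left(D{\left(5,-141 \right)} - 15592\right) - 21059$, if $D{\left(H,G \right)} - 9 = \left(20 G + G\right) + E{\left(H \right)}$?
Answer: $-39602$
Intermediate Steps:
$E{\left(o \right)} = 1$
$D{\left(H,G \right)} = 10 + 21 G$ ($D{\left(H,G \right)} = 9 + \left(\left(20 G + G\right) + 1\right) = 9 + \left(21 G + 1\right) = 9 + \left(1 + 21 G\right) = 10 + 21 G$)
$\left(D{\left(5,-141 \right)} - 15592\right) - 21059 = \left(\left(10 + 21 \left(-141\right)\right) - 15592\right) - 21059 = \left(\left(10 - 2961\right) - 15592\right) - 21059 = \left(-2951 - 15592\right) - 21059 = -18543 - 21059 = -39602$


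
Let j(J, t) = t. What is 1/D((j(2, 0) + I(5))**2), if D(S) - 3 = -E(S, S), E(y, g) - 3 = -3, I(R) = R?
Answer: 1/3 ≈ 0.33333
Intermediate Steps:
E(y, g) = 0 (E(y, g) = 3 - 3 = 0)
D(S) = 3 (D(S) = 3 - 1*0 = 3 + 0 = 3)
1/D((j(2, 0) + I(5))**2) = 1/3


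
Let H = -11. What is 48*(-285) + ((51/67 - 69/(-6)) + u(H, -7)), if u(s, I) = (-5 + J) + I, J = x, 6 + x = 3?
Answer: -1833487/134 ≈ -13683.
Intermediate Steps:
x = -3 (x = -6 + 3 = -3)
J = -3
u(s, I) = -8 + I (u(s, I) = (-5 - 3) + I = -8 + I)
48*(-285) + ((51/67 - 69/(-6)) + u(H, -7)) = 48*(-285) + ((51/67 - 69/(-6)) + (-8 - 7)) = -13680 + ((51*(1/67) - 69*(-1/6)) - 15) = -13680 + ((51/67 + 23/2) - 15) = -13680 + (1643/134 - 15) = -13680 - 367/134 = -1833487/134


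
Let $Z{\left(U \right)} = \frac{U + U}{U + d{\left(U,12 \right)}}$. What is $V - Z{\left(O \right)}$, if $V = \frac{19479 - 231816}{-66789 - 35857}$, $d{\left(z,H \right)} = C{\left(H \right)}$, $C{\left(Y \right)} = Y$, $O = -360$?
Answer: $- \frac{987}{2976734} \approx -0.00033157$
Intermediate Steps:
$d{\left(z,H \right)} = H$
$V = \frac{212337}{102646}$ ($V = - \frac{212337}{-102646} = \left(-212337\right) \left(- \frac{1}{102646}\right) = \frac{212337}{102646} \approx 2.0686$)
$Z{\left(U \right)} = \frac{2 U}{12 + U}$ ($Z{\left(U \right)} = \frac{U + U}{U + 12} = \frac{2 U}{12 + U}$)
$V - Z{\left(O \right)} = \frac{212337}{102646} - 2 \left(-360\right) \frac{1}{12 - 360} = \frac{212337}{102646} - 2 \left(-360\right) \frac{1}{-348} = \frac{212337}{102646} - 2 \left(-360\right) \left(- \frac{1}{348}\right) = \frac{212337}{102646} - \frac{60}{29} = - \frac{987}{2976734}$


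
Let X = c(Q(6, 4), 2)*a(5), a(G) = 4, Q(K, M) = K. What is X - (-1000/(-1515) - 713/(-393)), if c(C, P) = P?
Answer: 219331/39693 ≈ 5.5257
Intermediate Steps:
X = 8 (X = 2*4 = 8)
X - (-1000/(-1515) - 713/(-393)) = 8 - (-1000/(-1515) - 713/(-393)) = 8 - (-1000*(-1/1515) - 713*(-1/393)) = 8 - (200/303 + 713/393) = 8 - 1*98213/39693 = 8 - 98213/39693 = 219331/39693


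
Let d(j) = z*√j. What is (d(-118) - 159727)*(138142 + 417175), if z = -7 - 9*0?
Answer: -88699118459 - 3887219*I*√118 ≈ -8.8699e+10 - 4.2226e+7*I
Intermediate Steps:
z = -7 (z = -7 + 0 = -7)
d(j) = -7*√j
(d(-118) - 159727)*(138142 + 417175) = (-7*I*√118 - 159727)*(138142 + 417175) = (-7*I*√118 - 159727)*555317 = (-159727 - 7*I*√118)*555317 = -88699118459 - 3887219*I*√118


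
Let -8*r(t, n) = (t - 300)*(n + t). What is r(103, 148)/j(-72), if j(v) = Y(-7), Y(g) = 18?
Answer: 49447/144 ≈ 343.38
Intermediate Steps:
j(v) = 18
r(t, n) = -(-300 + t)*(n + t)/8 (r(t, n) = -(t - 300)*(n + t)/8 = -(-300 + t)*(n + t)/8)
r(103, 148)/j(-72) = (-⅛*103² + (75/2)*148 + (75/2)*103 - ⅛*148*103)/18 = (-⅛*10609 + 5550 + 7725/2 - 3811/2)*(1/18) = (-10609/8 + 5550 + 7725/2 - 3811/2)*(1/18) = (49447/8)*(1/18) = 49447/144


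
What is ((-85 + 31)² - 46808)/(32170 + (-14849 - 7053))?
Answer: -10973/2567 ≈ -4.2746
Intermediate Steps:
((-85 + 31)² - 46808)/(32170 + (-14849 - 7053)) = ((-54)² - 46808)/(32170 - 21902) = (2916 - 46808)/10268 = -43892*1/10268 = -10973/2567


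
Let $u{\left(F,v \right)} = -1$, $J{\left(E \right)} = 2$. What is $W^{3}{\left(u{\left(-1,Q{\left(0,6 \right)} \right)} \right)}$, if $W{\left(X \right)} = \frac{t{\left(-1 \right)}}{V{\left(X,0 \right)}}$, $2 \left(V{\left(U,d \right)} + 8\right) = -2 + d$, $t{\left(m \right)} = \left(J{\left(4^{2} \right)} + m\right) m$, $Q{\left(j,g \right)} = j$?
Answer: $\frac{1}{729} \approx 0.0013717$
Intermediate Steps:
$t{\left(m \right)} = m \left(2 + m\right)$ ($t{\left(m \right)} = \left(2 + m\right) m = m \left(2 + m\right)$)
$V{\left(U,d \right)} = -9 + \frac{d}{2}$ ($V{\left(U,d \right)} = -8 + \frac{-2 + d}{2} = -8 + \left(-1 + \frac{d}{2}\right) = -9 + \frac{d}{2}$)
$W{\left(X \right)} = \frac{1}{9}$ ($W{\left(X \right)} = \frac{\left(-1\right) \left(2 - 1\right)}{-9 + \frac{1}{2} \cdot 0} = \frac{\left(-1\right) 1}{-9 + 0} = - \frac{1}{-9} = \left(-1\right) \left(- \frac{1}{9}\right) = \frac{1}{9}$)
$W^{3}{\left(u{\left(-1,Q{\left(0,6 \right)} \right)} \right)} = \left(\frac{1}{9}\right)^{3} = \frac{1}{729}$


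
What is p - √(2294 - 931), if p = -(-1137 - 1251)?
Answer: 2388 - √1363 ≈ 2351.1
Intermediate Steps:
p = 2388 (p = -1*(-2388) = 2388)
p - √(2294 - 931) = 2388 - √(2294 - 931) = 2388 - √1363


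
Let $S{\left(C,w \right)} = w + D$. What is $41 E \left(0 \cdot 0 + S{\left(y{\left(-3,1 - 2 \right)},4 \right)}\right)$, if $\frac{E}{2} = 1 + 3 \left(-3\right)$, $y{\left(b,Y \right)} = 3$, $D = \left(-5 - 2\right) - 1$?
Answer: $2624$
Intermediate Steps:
$D = -8$ ($D = -7 - 1 = -8$)
$S{\left(C,w \right)} = -8 + w$ ($S{\left(C,w \right)} = w - 8 = -8 + w$)
$E = -16$ ($E = 2 \left(1 + 3 \left(-3\right)\right) = 2 \left(1 - 9\right) = 2 \left(-8\right) = -16$)
$41 E \left(0 \cdot 0 + S{\left(y{\left(-3,1 - 2 \right)},4 \right)}\right) = 41 \left(-16\right) \left(0 \cdot 0 + \left(-8 + 4\right)\right) = - 656 \left(0 - 4\right) = \left(-656\right) \left(-4\right) = 2624$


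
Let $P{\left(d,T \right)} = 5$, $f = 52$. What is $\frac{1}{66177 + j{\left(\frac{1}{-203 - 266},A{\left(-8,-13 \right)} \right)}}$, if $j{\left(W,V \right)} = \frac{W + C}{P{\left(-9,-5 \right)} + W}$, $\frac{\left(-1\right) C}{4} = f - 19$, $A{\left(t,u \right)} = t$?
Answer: $\frac{2344}{155056979} \approx 1.5117 \cdot 10^{-5}$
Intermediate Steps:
$C = -132$ ($C = - 4 \left(52 - 19\right) = \left(-4\right) 33 = -132$)
$j{\left(W,V \right)} = \frac{-132 + W}{5 + W}$ ($j{\left(W,V \right)} = \frac{W - 132}{5 + W} = \frac{-132 + W}{5 + W}$)
$\frac{1}{66177 + j{\left(\frac{1}{-203 - 266},A{\left(-8,-13 \right)} \right)}} = \frac{1}{66177 + \frac{-132 + \frac{1}{-203 - 266}}{5 + \frac{1}{-203 - 266}}} = \frac{1}{66177 + \frac{-132 + \frac{1}{-469}}{5 + \frac{1}{-469}}} = \frac{1}{66177 + \frac{-132 - \frac{1}{469}}{5 - \frac{1}{469}}} = \frac{1}{66177 + \frac{1}{\frac{2344}{469}} \left(- \frac{61909}{469}\right)} = \frac{1}{66177 + \frac{469}{2344} \left(- \frac{61909}{469}\right)} = \frac{1}{66177 - \frac{61909}{2344}} = \frac{1}{\frac{155056979}{2344}} = \frac{2344}{155056979}$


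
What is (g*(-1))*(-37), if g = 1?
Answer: 37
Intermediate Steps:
(g*(-1))*(-37) = (1*(-1))*(-37) = -1*(-37) = 37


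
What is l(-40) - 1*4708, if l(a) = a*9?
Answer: -5068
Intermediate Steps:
l(a) = 9*a
l(-40) - 1*4708 = 9*(-40) - 1*4708 = -360 - 4708 = -5068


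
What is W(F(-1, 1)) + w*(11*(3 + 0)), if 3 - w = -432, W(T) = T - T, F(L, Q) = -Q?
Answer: 14355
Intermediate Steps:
W(T) = 0
w = 435 (w = 3 - 1*(-432) = 3 + 432 = 435)
W(F(-1, 1)) + w*(11*(3 + 0)) = 0 + 435*(11*(3 + 0)) = 0 + 435*(11*3) = 0 + 435*33 = 0 + 14355 = 14355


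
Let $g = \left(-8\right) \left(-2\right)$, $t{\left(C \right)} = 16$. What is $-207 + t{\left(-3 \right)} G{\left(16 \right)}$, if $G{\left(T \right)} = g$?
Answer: $49$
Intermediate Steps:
$g = 16$
$G{\left(T \right)} = 16$
$-207 + t{\left(-3 \right)} G{\left(16 \right)} = -207 + 16 \cdot 16 = -207 + 256 = 49$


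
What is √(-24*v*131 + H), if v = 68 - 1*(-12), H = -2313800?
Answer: 2*I*√641330 ≈ 1601.7*I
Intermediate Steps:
v = 80 (v = 68 + 12 = 80)
√(-24*v*131 + H) = √(-24*80*131 - 2313800) = √(-1920*131 - 2313800) = √(-251520 - 2313800) = √(-2565320) = 2*I*√641330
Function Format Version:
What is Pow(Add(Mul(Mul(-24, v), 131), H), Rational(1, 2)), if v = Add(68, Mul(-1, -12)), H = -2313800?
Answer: Mul(2, I, Pow(641330, Rational(1, 2))) ≈ Mul(1601.7, I)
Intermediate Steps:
v = 80 (v = Add(68, 12) = 80)
Pow(Add(Mul(Mul(-24, v), 131), H), Rational(1, 2)) = Pow(Add(Mul(Mul(-24, 80), 131), -2313800), Rational(1, 2)) = Pow(Add(Mul(-1920, 131), -2313800), Rational(1, 2)) = Pow(Add(-251520, -2313800), Rational(1, 2)) = Pow(-2565320, Rational(1, 2)) = Mul(2, I, Pow(641330, Rational(1, 2)))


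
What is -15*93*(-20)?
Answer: 27900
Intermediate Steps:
-15*93*(-20) = -1395*(-20) = 27900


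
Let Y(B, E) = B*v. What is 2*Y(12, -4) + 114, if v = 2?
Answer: 162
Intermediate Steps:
Y(B, E) = 2*B (Y(B, E) = B*2 = 2*B)
2*Y(12, -4) + 114 = 2*(2*12) + 114 = 2*24 + 114 = 48 + 114 = 162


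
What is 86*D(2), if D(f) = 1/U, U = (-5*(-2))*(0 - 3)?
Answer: -43/15 ≈ -2.8667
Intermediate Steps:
U = -30 (U = 10*(-3) = -30)
D(f) = -1/30 (D(f) = 1/(-30) = -1/30)
86*D(2) = 86*(-1/30) = -43/15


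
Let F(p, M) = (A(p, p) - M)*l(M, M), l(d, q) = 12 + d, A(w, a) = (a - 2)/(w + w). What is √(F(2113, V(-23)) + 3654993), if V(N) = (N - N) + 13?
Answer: 3*√7252135177102/4226 ≈ 1911.7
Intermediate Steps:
A(w, a) = (-2 + a)/(2*w) (A(w, a) = (-2 + a)/((2*w)) = (-2 + a)*(1/(2*w)) = (-2 + a)/(2*w))
V(N) = 13 (V(N) = 0 + 13 = 13)
F(p, M) = (12 + M)*(-M + (-2 + p)/(2*p)) (F(p, M) = ((-2 + p)/(2*p) - M)*(12 + M) = (-M + (-2 + p)/(2*p))*(12 + M) = (12 + M)*(-M + (-2 + p)/(2*p)))
√(F(2113, V(-23)) + 3654993) = √(-½*(12 + 13)*(2 - 1*2113 + 2*13*2113)/2113 + 3654993) = √(-½*1/2113*25*(2 - 2113 + 54938) + 3654993) = √(-½*1/2113*25*52827 + 3654993) = √(-1320675/4226 + 3654993) = √(15444679743/4226) = 3*√7252135177102/4226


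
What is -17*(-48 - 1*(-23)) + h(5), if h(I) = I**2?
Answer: 450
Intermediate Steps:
-17*(-48 - 1*(-23)) + h(5) = -17*(-48 - 1*(-23)) + 5**2 = -17*(-48 + 23) + 25 = -17*(-25) + 25 = 425 + 25 = 450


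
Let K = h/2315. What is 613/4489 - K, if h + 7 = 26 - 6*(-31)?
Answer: 99770/2078407 ≈ 0.048003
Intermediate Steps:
h = 205 (h = -7 + (26 - 6*(-31)) = -7 + (26 + 186) = -7 + 212 = 205)
K = 41/463 (K = 205/2315 = 205*(1/2315) = 41/463 ≈ 0.088553)
613/4489 - K = 613/4489 - 1*41/463 = 613*(1/4489) - 41/463 = 613/4489 - 41/463 = 99770/2078407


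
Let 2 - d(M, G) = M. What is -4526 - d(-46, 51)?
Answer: -4574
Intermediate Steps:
d(M, G) = 2 - M
-4526 - d(-46, 51) = -4526 - (2 - 1*(-46)) = -4526 - (2 + 46) = -4526 - 1*48 = -4526 - 48 = -4574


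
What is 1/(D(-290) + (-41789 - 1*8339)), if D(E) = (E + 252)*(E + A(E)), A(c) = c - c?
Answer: -1/39108 ≈ -2.5570e-5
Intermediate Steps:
A(c) = 0
D(E) = E*(252 + E) (D(E) = (E + 252)*(E + 0) = (252 + E)*E = E*(252 + E))
1/(D(-290) + (-41789 - 1*8339)) = 1/(-290*(252 - 290) + (-41789 - 1*8339)) = 1/(-290*(-38) + (-41789 - 8339)) = 1/(11020 - 50128) = 1/(-39108) = -1/39108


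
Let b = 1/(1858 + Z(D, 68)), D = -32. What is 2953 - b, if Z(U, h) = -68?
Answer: 5285869/1790 ≈ 2953.0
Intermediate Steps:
b = 1/1790 (b = 1/(1858 - 68) = 1/1790 ≈ 0.00055866)
2953 - b = 2953 - 1*1/1790 = 2953 - 1/1790 = 5285869/1790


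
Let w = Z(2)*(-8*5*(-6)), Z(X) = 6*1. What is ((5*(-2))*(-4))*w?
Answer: 57600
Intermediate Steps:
Z(X) = 6
w = 1440 (w = 6*(-8*5*(-6)) = 6*(-40*(-6)) = 6*240 = 1440)
((5*(-2))*(-4))*w = ((5*(-2))*(-4))*1440 = -10*(-4)*1440 = 40*1440 = 57600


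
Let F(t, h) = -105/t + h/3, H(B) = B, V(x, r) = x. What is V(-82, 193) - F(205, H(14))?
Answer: -10597/123 ≈ -86.154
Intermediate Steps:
F(t, h) = -105/t + h/3 (F(t, h) = -105/t + h*(⅓) = -105/t + h/3)
V(-82, 193) - F(205, H(14)) = -82 - (-105/205 + (⅓)*14) = -82 - (-105*1/205 + 14/3) = -82 - (-21/41 + 14/3) = -82 - 1*511/123 = -82 - 511/123 = -10597/123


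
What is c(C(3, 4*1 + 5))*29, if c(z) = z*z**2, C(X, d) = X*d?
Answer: 570807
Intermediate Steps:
c(z) = z**3
c(C(3, 4*1 + 5))*29 = (3*(4*1 + 5))**3*29 = (3*(4 + 5))**3*29 = (3*9)**3*29 = 27**3*29 = 19683*29 = 570807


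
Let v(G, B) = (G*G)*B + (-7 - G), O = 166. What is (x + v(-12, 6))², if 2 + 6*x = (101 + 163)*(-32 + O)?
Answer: 411846436/9 ≈ 4.5761e+7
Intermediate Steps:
v(G, B) = -7 - G + B*G² (v(G, B) = G²*B + (-7 - G) = B*G² + (-7 - G) = -7 - G + B*G²)
x = 17687/3 (x = -⅓ + ((101 + 163)*(-32 + 166))/6 = -⅓ + (264*134)/6 = -⅓ + (⅙)*35376 = -⅓ + 5896 = 17687/3 ≈ 5895.7)
(x + v(-12, 6))² = (17687/3 + (-7 - 1*(-12) + 6*(-12)²))² = (17687/3 + (-7 + 12 + 6*144))² = (17687/3 + (-7 + 12 + 864))² = (17687/3 + 869)² = (20294/3)² = 411846436/9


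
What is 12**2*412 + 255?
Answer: 59583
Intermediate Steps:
12**2*412 + 255 = 144*412 + 255 = 59328 + 255 = 59583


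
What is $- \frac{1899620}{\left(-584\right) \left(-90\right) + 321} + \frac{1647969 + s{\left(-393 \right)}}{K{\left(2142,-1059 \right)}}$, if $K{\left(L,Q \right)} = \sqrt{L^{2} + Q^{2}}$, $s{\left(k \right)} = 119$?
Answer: $- \frac{1899620}{52881} + \frac{1648088 \sqrt{634405}}{1903215} \approx 653.8$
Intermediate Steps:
$- \frac{1899620}{\left(-584\right) \left(-90\right) + 321} + \frac{1647969 + s{\left(-393 \right)}}{K{\left(2142,-1059 \right)}} = - \frac{1899620}{\left(-584\right) \left(-90\right) + 321} + \frac{1647969 + 119}{\sqrt{2142^{2} + \left(-1059\right)^{2}}} = - \frac{1899620}{52560 + 321} + \frac{1648088}{\sqrt{4588164 + 1121481}} = - \frac{1899620}{52881} + \frac{1648088}{\sqrt{5709645}} = \left(-1899620\right) \frac{1}{52881} + \frac{1648088}{3 \sqrt{634405}} = - \frac{1899620}{52881} + 1648088 \frac{\sqrt{634405}}{1903215} = - \frac{1899620}{52881} + \frac{1648088 \sqrt{634405}}{1903215}$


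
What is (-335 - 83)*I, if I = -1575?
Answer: 658350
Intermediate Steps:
(-335 - 83)*I = (-335 - 83)*(-1575) = -418*(-1575) = 658350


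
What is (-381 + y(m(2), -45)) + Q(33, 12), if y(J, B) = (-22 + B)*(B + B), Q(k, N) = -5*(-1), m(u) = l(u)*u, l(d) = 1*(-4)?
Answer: 5654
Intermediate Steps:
l(d) = -4
m(u) = -4*u
Q(k, N) = 5
y(J, B) = 2*B*(-22 + B) (y(J, B) = (-22 + B)*(2*B) = 2*B*(-22 + B))
(-381 + y(m(2), -45)) + Q(33, 12) = (-381 + 2*(-45)*(-22 - 45)) + 5 = (-381 + 2*(-45)*(-67)) + 5 = (-381 + 6030) + 5 = 5649 + 5 = 5654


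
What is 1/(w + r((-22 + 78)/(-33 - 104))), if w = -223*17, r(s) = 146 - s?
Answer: -137/499309 ≈ -0.00027438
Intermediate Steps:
w = -3791
1/(w + r((-22 + 78)/(-33 - 104))) = 1/(-3791 + (146 - (-22 + 78)/(-33 - 104))) = 1/(-3791 + (146 - 56/(-137))) = 1/(-3791 + (146 - 56*(-1)/137)) = 1/(-3791 + (146 - 1*(-56/137))) = 1/(-3791 + (146 + 56/137)) = 1/(-3791 + 20058/137) = 1/(-499309/137) = -137/499309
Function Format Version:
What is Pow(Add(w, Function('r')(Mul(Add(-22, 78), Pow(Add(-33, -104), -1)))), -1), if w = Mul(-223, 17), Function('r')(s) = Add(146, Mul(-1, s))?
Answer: Rational(-137, 499309) ≈ -0.00027438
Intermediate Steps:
w = -3791
Pow(Add(w, Function('r')(Mul(Add(-22, 78), Pow(Add(-33, -104), -1)))), -1) = Pow(Add(-3791, Add(146, Mul(-1, Mul(Add(-22, 78), Pow(Add(-33, -104), -1))))), -1) = Pow(Add(-3791, Add(146, Mul(-1, Mul(56, Pow(-137, -1))))), -1) = Pow(Add(-3791, Add(146, Mul(-1, Mul(56, Rational(-1, 137))))), -1) = Pow(Add(-3791, Add(146, Mul(-1, Rational(-56, 137)))), -1) = Pow(Add(-3791, Add(146, Rational(56, 137))), -1) = Pow(Add(-3791, Rational(20058, 137)), -1) = Pow(Rational(-499309, 137), -1) = Rational(-137, 499309)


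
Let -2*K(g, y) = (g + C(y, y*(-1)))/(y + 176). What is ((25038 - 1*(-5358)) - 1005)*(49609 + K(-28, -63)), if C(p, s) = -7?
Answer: 329522163579/226 ≈ 1.4581e+9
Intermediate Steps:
K(g, y) = -(-7 + g)/(2*(176 + y)) (K(g, y) = -(g - 7)/(2*(y + 176)) = -(-7 + g)/(2*(176 + y)))
((25038 - 1*(-5358)) - 1005)*(49609 + K(-28, -63)) = ((25038 - 1*(-5358)) - 1005)*(49609 + (7 - 1*(-28))/(2*(176 - 63))) = ((25038 + 5358) - 1005)*(49609 + (1/2)*(7 + 28)/113) = (30396 - 1005)*(49609 + (1/2)*(1/113)*35) = 29391*(49609 + 35/226) = 29391*(11211669/226) = 329522163579/226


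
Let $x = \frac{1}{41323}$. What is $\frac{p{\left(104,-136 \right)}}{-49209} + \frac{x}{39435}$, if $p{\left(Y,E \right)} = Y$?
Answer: $- \frac{56491830437}{26729877799515} \approx -0.0021134$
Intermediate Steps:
$x = \frac{1}{41323} \approx 2.42 \cdot 10^{-5}$
$\frac{p{\left(104,-136 \right)}}{-49209} + \frac{x}{39435} = \frac{104}{-49209} + \frac{1}{41323 \cdot 39435} = 104 \left(- \frac{1}{49209}\right) + \frac{1}{41323} \cdot \frac{1}{39435} = - \frac{104}{49209} + \frac{1}{1629572505} = - \frac{56491830437}{26729877799515}$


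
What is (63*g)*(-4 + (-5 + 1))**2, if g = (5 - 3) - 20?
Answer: -72576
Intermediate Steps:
g = -18 (g = 2 - 20 = -18)
(63*g)*(-4 + (-5 + 1))**2 = (63*(-18))*(-4 + (-5 + 1))**2 = -1134*(-4 - 4)**2 = -1134*(-8)**2 = -1134*64 = -72576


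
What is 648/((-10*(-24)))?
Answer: 27/10 ≈ 2.7000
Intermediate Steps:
648/((-10*(-24))) = 648/240 = 648*(1/240) = 27/10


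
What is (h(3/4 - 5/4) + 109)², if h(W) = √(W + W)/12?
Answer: (1308 + I)²/144 ≈ 11881.0 + 18.167*I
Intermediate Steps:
h(W) = √2*√W/12 (h(W) = √(2*W)*(1/12) = (√2*√W)*(1/12) = √2*√W/12)
(h(3/4 - 5/4) + 109)² = (√2*√(3/4 - 5/4)/12 + 109)² = (√2*√(3*(¼) - 5*¼)/12 + 109)² = (√2*√(¾ - 5/4)/12 + 109)² = (√2*√(-½)/12 + 109)² = (√2*(I*√2/2)/12 + 109)² = (I/12 + 109)² = (109 + I/12)²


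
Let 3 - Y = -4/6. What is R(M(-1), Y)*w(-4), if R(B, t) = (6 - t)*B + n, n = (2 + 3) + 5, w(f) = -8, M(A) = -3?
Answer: -24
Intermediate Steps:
Y = 11/3 (Y = 3 - (-4)/6 = 3 - 1*(-⅔) = 3 + ⅔ = 11/3 ≈ 3.6667)
n = 10 (n = 5 + 5 = 10)
R(B, t) = 10 + B*(6 - t) (R(B, t) = (6 - t)*B + 10 = B*(6 - t) + 10 = 10 + B*(6 - t))
R(M(-1), Y)*w(-4) = (10 + 6*(-3) - 1*(-3)*11/3)*(-8) = (10 - 18 + 11)*(-8) = 3*(-8) = -24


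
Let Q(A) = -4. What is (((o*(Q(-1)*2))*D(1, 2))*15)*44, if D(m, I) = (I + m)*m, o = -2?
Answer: 31680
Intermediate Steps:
D(m, I) = m*(I + m)
(((o*(Q(-1)*2))*D(1, 2))*15)*44 = (((-(-8)*2)*(1*(2 + 1)))*15)*44 = (((-2*(-8))*(1*3))*15)*44 = ((16*3)*15)*44 = (48*15)*44 = 720*44 = 31680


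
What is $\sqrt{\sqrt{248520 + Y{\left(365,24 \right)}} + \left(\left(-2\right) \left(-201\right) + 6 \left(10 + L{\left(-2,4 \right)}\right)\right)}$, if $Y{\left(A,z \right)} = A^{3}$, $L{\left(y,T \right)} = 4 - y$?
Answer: $\sqrt{498 + 13 \sqrt{289205}} \approx 86.54$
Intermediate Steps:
$\sqrt{\sqrt{248520 + Y{\left(365,24 \right)}} + \left(\left(-2\right) \left(-201\right) + 6 \left(10 + L{\left(-2,4 \right)}\right)\right)} = \sqrt{\sqrt{248520 + 365^{3}} + \left(\left(-2\right) \left(-201\right) + 6 \left(10 + \left(4 - -2\right)\right)\right)} = \sqrt{\sqrt{248520 + 48627125} + \left(402 + 6 \left(10 + \left(4 + 2\right)\right)\right)} = \sqrt{\sqrt{48875645} + \left(402 + 6 \left(10 + 6\right)\right)} = \sqrt{13 \sqrt{289205} + \left(402 + 6 \cdot 16\right)} = \sqrt{13 \sqrt{289205} + \left(402 + 96\right)} = \sqrt{13 \sqrt{289205} + 498} = \sqrt{498 + 13 \sqrt{289205}}$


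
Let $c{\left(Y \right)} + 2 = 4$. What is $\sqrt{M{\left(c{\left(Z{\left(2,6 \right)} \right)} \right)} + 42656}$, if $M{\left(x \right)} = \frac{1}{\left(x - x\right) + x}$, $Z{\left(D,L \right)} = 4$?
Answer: $\frac{\sqrt{170626}}{2} \approx 206.53$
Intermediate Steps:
$c{\left(Y \right)} = 2$ ($c{\left(Y \right)} = -2 + 4 = 2$)
$M{\left(x \right)} = \frac{1}{x}$ ($M{\left(x \right)} = \frac{1}{0 + x} = \frac{1}{x}$)
$\sqrt{M{\left(c{\left(Z{\left(2,6 \right)} \right)} \right)} + 42656} = \sqrt{\frac{1}{2} + 42656} = \sqrt{\frac{85313}{2}} = \frac{\sqrt{170626}}{2}$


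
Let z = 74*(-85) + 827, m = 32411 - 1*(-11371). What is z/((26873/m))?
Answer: -239181066/26873 ≈ -8900.4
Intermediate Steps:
m = 43782 (m = 32411 + 11371 = 43782)
z = -5463 (z = -6290 + 827 = -5463)
z/((26873/m)) = -5463/(26873/43782) = -5463/(26873*(1/43782)) = -5463/26873/43782 = -5463*43782/26873 = -239181066/26873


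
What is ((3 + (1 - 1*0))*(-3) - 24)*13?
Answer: -468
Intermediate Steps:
((3 + (1 - 1*0))*(-3) - 24)*13 = ((3 + (1 + 0))*(-3) - 24)*13 = ((3 + 1)*(-3) - 24)*13 = (4*(-3) - 24)*13 = (-12 - 24)*13 = -36*13 = -468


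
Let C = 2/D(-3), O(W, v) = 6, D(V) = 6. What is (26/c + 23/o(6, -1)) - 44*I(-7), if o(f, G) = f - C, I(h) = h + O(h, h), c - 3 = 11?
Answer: 5940/119 ≈ 49.916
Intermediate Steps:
c = 14 (c = 3 + 11 = 14)
C = 1/3 (C = 2/6 = 2*(1/6) = 1/3 ≈ 0.33333)
I(h) = 6 + h (I(h) = h + 6 = 6 + h)
o(f, G) = -1/3 + f (o(f, G) = f - 1*1/3 = f - 1/3 = -1/3 + f)
(26/c + 23/o(6, -1)) - 44*I(-7) = (26/14 + 23/(-1/3 + 6)) - 44*(6 - 7) = (26*(1/14) + 23/(17/3)) - 44*(-1) = (13/7 + 23*(3/17)) + 44 = (13/7 + 69/17) + 44 = 704/119 + 44 = 5940/119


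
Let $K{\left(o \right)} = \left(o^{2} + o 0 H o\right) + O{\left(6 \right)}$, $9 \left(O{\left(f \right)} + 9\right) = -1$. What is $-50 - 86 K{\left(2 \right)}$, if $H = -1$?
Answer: $\frac{3506}{9} \approx 389.56$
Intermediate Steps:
$O{\left(f \right)} = - \frac{82}{9}$ ($O{\left(f \right)} = -9 + \frac{1}{9} \left(-1\right) = -9 - \frac{1}{9} = - \frac{82}{9}$)
$K{\left(o \right)} = - \frac{82}{9} + o^{2}$ ($K{\left(o \right)} = \left(o^{2} + o 0 \left(-1\right) o\right) - \frac{82}{9} = \left(o^{2} + 0 \left(-1\right) o\right) - \frac{82}{9} = \left(o^{2} + 0 o\right) - \frac{82}{9} = \left(o^{2} + 0\right) - \frac{82}{9} = o^{2} - \frac{82}{9} = - \frac{82}{9} + o^{2}$)
$-50 - 86 K{\left(2 \right)} = -50 - 86 \left(- \frac{82}{9} + 2^{2}\right) = -50 - 86 \left(- \frac{82}{9} + 4\right) = -50 - - \frac{3956}{9} = -50 + \frac{3956}{9} = \frac{3506}{9}$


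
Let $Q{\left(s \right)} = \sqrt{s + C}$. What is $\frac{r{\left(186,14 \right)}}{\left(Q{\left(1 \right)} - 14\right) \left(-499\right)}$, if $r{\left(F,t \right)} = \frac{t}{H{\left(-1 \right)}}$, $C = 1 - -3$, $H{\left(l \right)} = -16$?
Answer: $- \frac{49}{381236} - \frac{7 \sqrt{5}}{762472} \approx -0.00014906$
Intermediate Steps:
$C = 4$ ($C = 1 + 3 = 4$)
$Q{\left(s \right)} = \sqrt{4 + s}$ ($Q{\left(s \right)} = \sqrt{s + 4} = \sqrt{4 + s}$)
$r{\left(F,t \right)} = - \frac{t}{16}$ ($r{\left(F,t \right)} = \frac{t}{-16} = t \left(- \frac{1}{16}\right) = - \frac{t}{16}$)
$\frac{r{\left(186,14 \right)}}{\left(Q{\left(1 \right)} - 14\right) \left(-499\right)} = \frac{\left(- \frac{1}{16}\right) 14}{\left(\sqrt{4 + 1} - 14\right) \left(-499\right)} = - \frac{7}{8 \left(\sqrt{5} - 14\right) \left(-499\right)} = - \frac{7}{8 \left(-14 + \sqrt{5}\right) \left(-499\right)} = - \frac{7}{8 \left(6986 - 499 \sqrt{5}\right)}$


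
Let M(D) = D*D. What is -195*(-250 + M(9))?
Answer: 32955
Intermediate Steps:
M(D) = D²
-195*(-250 + M(9)) = -195*(-250 + 9²) = -195*(-250 + 81) = -195*(-169) = 32955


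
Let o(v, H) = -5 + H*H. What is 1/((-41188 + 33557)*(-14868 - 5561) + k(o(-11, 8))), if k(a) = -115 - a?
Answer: 1/155893525 ≈ 6.4146e-9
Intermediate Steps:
o(v, H) = -5 + H²
1/((-41188 + 33557)*(-14868 - 5561) + k(o(-11, 8))) = 1/((-41188 + 33557)*(-14868 - 5561) + (-115 - (-5 + 8²))) = 1/(-7631*(-20429) + (-115 - (-5 + 64))) = 1/(155893699 + (-115 - 1*59)) = 1/(155893699 + (-115 - 59)) = 1/(155893699 - 174) = 1/155893525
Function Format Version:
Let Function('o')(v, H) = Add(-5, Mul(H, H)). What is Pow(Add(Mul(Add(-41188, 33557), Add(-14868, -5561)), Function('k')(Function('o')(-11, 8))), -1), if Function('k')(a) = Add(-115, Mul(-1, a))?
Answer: Rational(1, 155893525) ≈ 6.4146e-9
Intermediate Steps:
Function('o')(v, H) = Add(-5, Pow(H, 2))
Pow(Add(Mul(Add(-41188, 33557), Add(-14868, -5561)), Function('k')(Function('o')(-11, 8))), -1) = Pow(Add(Mul(Add(-41188, 33557), Add(-14868, -5561)), Add(-115, Mul(-1, Add(-5, Pow(8, 2))))), -1) = Pow(Add(Mul(-7631, -20429), Add(-115, Mul(-1, Add(-5, 64)))), -1) = Pow(Add(155893699, Add(-115, Mul(-1, 59))), -1) = Pow(Add(155893699, Add(-115, -59)), -1) = Pow(Add(155893699, -174), -1) = Pow(155893525, -1) = Rational(1, 155893525)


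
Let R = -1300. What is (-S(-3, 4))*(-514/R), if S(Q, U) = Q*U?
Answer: 1542/325 ≈ 4.7446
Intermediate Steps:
(-S(-3, 4))*(-514/R) = (-(-3)*4)*(-514/(-1300)) = (-1*(-12))*(-514*(-1/1300)) = 12*(257/650) = 1542/325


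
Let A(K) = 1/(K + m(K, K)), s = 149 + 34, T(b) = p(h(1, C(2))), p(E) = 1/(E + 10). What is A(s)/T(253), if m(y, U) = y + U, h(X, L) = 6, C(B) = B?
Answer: 16/549 ≈ 0.029144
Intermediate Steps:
m(y, U) = U + y
p(E) = 1/(10 + E)
T(b) = 1/16 (T(b) = 1/(10 + 6) = 1/16)
s = 183
A(K) = 1/(3*K) (A(K) = 1/(K + (K + K)) = 1/(K + 2*K) = 1/(3*K))
A(s)/T(253) = ((⅓)/183)/(1/16) = ((⅓)*(1/183))*16 = (1/549)*16 = 16/549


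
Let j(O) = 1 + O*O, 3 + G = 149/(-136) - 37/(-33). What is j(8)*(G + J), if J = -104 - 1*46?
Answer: -44625685/4488 ≈ -9943.3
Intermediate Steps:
J = -150 (J = -104 - 46 = -150)
G = -13349/4488 (G = -3 + (149/(-136) - 37/(-33)) = -3 + (149*(-1/136) - 37*(-1/33)) = -3 + (-149/136 + 37/33) = -3 + 115/4488 = -13349/4488 ≈ -2.9744)
j(O) = 1 + O²
j(8)*(G + J) = (1 + 8²)*(-13349/4488 - 150) = (1 + 64)*(-686549/4488) = 65*(-686549/4488) = -44625685/4488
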